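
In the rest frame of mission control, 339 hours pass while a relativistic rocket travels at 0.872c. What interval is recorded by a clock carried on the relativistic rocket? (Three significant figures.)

166 hours

Lorentz factor: γ = (1 − 0.760384)^(−1/2) = 2.0429.
The relativistic rocket's clock runs slow as seen from mission control, so Δτ = Δt/γ = 339/2.0429 = 166 hours.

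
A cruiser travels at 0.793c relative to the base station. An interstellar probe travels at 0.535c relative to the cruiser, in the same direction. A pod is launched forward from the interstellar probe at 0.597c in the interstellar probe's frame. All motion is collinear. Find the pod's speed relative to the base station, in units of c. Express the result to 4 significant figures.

Compose velocities in two stages. Stage 1 (into S'): u₁ = (0.597+0.535)/(1+0.597×0.535) = 0.85797.
Stage 2 (into S): u = (0.85797+0.793)/(1+0.85797×0.793) = 0.9825, so the speed is 0.9825c.

0.9825c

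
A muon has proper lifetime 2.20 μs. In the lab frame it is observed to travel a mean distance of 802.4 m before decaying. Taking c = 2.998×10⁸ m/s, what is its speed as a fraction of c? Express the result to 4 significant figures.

0.7725c

d = βγcτ ⇒ βγ = d/(cτ) = 802.4 m / (659.56 m) = 1.2166.
β = (βγ)/√(1+(βγ)²) = 1.2166/√2.48012 = 0.7725.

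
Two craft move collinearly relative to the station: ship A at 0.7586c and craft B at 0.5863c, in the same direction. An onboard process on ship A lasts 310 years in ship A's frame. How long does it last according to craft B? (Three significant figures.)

Speed of ship A in craft B's frame: u = (v_A − v_B)/(1 − v_A v_B/c²) = (0.7586 − 0.5863)/(1 − 0.7586×0.5863) = 0.1723/0.55523282 = 0.31032; |u| = 0.31032c.
At |u| = 0.31032c, γ = (1 − 0.0962985)^(−1/2) = 1.0519.
The clock on ship A records proper time, so craft B measures Δt = γΔτ = 1.0519 × 310 = 326 years.

326 years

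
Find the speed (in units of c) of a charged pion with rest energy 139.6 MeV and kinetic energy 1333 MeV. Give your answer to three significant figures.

0.995c

γ = 1 + K/(mc²) = 1 + 1333/139.6 = 10.549.
β = √(1 − 1/γ²) = √(1 − 0.00898623) = √0.99101377 = 0.995.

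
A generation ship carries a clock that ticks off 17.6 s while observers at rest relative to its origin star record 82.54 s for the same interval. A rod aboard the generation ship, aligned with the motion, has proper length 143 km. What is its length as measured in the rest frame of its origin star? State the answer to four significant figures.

γ = Δt/Δτ = 82.54/17.6 = 4.68977.
L = L₀/γ = 143/4.68977 = 30.49 km.

30.49 km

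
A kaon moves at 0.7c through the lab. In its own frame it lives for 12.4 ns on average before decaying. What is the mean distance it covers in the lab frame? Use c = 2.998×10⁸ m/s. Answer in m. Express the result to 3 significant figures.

Lorentz factor: γ = (1 − 0.49)^(−1/2) = 1.4003.
Lab-frame lifetime: Δt = γτ = 1.4003 × 12.4 ns = 17.364 ns.
Distance: d = vΔt = 0.7 × 2.998×10⁸ m/s × 1.7364×10^-8 s = 3.64 m.

3.64 m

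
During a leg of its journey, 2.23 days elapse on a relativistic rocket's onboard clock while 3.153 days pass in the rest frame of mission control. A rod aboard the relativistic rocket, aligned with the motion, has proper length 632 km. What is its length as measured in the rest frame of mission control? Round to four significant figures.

447.0 km

From Δt = γΔτ: γ = 3.153/2.23 = 1.4139.
L = L₀/γ = 632/1.4139 = 447.0 km.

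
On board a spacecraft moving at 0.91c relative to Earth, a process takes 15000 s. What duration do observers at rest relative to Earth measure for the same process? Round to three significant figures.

36200 s

γ = 1/√(1 − β²) = 1/√(1 − 0.8281) = 1/√0.1719 = 1/0.414608 = 2.4119.
The onboard clock measures proper time, so the interval in the rest frame of Earth is dilated: Δt = γ·Δτ = 2.4119 × 15000 s = 36200 s.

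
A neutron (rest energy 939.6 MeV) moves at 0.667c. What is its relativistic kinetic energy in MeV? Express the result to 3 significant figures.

322 MeV

γ = 1/√(1 − β²) = 1/√(1 − 0.444889) = 1/√0.555111 = 1/0.745058 = 1.34218.
Kinetic energy: K = (γ − 1)mc² = (1.34218 − 1) × 939.6 MeV = 0.34218 × 939.6 = 322 MeV.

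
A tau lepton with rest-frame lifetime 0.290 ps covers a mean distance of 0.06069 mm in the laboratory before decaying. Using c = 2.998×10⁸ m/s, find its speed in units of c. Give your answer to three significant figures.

Lab distance = (lab lifetime)·v = γτ·βc, so βγ = d/(cτ) = 6.069×10^-5/(2.998×10⁸ × 2.900×10^-13) = 0.69805.
With βγ = 0.69805: γ² = 1 + (βγ)² = 1.487274, and β = (βγ)/γ = 0.69805/1.21954 = 0.572.

0.572c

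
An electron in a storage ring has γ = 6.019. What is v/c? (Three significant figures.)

0.986

β = √(1 − 1/γ²) = √(1 − 1/36.228361) = √0.972397 = 0.986.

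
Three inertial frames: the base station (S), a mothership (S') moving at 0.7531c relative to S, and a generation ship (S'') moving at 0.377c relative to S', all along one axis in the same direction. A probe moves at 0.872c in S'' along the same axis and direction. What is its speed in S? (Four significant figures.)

Compose velocities in two stages. Stage 1 (into S'): u₁ = (0.872+0.377)/(1+0.872×0.377) = 0.93999.
Stage 2 (into S): u = (0.93999+0.7531)/(1+0.93999×0.7531) = 0.99132, so the speed is 0.9913c.

0.9913c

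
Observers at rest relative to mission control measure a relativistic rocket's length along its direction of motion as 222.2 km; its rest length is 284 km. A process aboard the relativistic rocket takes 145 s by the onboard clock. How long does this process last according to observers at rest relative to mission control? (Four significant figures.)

From L = L₀/γ: γ = 284/222.2 = 1.27813.
Δt = γΔτ = 1.27813 × 145 = 185.3 s.

185.3 s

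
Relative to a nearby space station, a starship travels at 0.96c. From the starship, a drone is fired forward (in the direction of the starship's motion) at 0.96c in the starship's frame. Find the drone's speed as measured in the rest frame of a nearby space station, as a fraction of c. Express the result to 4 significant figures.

In units of c, u = (u' + v)/(1 + u'v) with u' = 0.96 and v = 0.96.
Numerator: 0.96 + 0.96 = 1.92. Denominator: 1 + (0.96)(0.96) = 1.9216.
u = 1.92/1.9216 = 0.99917, so the speed is 0.9992c.

0.9992c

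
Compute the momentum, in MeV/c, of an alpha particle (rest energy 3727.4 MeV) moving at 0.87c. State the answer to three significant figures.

With β = 0.87, γ = 1/√(1 − 0.87²) = 1/√0.2431 = 2.0282.
Momentum: p = γβ·mc = 2.0282 × 0.87 × 3727.4 MeV/c = 6580 MeV/c.

6580 MeV/c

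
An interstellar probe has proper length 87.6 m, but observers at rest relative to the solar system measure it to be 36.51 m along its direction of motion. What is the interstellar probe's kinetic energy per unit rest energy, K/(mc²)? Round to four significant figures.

Length contraction gives γ = L₀/L = 87.6/36.51 = 2.39934.
K/(mc²) = γ − 1 = 2.39934 − 1 = 1.399.

1.399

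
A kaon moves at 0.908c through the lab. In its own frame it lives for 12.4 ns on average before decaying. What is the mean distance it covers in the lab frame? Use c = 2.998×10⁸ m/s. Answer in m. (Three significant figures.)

8.06 m

γ = 1/√(1 − β²) = 1/√(1 − 0.824464) = 1/√0.175536 = 1/0.41897 = 2.3868.
Lab-frame lifetime: Δt = γτ = 2.3868 × 12.4 ns = 29.596 ns.
Distance: d = vΔt = 0.908 × 2.998×10⁸ m/s × 2.9596×10^-8 s = 8.06 m.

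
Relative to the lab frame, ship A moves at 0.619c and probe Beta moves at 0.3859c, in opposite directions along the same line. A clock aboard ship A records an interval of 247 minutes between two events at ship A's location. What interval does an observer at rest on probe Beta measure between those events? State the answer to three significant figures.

422 minutes

Speed of ship A in probe Beta's frame: u = (v_A + v_B)/(1 + v_A v_B/c²) = (0.619 + 0.3859)/(1 + 0.619×0.3859) = 1.0049/1.2388721 = 0.81114; |u| = 0.81114c.
At |u| = 0.81114c, γ = (1 − 0.657948)^(−1/2) = 1.7098.
The clock on ship A records proper time, so probe Beta measures Δt = γΔτ = 1.7098 × 247 = 422 minutes.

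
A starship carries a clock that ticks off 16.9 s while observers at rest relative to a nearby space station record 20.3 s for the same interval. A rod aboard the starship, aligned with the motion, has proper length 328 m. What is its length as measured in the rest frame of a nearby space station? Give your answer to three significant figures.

273 m

γ = Δt/Δτ = 20.3/16.9 = 1.20118.
The rod contracts by the same γ: 328 m / 1.20118 = 273 m.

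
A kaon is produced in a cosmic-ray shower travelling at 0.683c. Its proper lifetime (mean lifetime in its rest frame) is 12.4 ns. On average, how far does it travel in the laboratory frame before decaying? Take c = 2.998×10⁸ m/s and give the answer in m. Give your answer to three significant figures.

With β = 0.683, γ = 1/√(1 − 0.683²) = 1/√0.533511 = 1.3691.
Lab-frame lifetime: Δt = γτ = 1.3691 × 12.4 ns = 16.977 ns.
Distance: d = vΔt = 0.683 × 2.998×10⁸ m/s × 1.6977×10^-8 s = 3.48 m.

3.48 m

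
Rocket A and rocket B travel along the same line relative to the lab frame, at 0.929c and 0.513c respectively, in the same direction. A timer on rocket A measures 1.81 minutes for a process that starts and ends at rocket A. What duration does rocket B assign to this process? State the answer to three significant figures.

2.98 minutes

Transform rocket A's velocity into rocket B's frame: (0.929 − 0.513)/(1 − 0.929·0.513) = 0.416/0.523423, so the relative speed is 0.79477c.
At |u| = 0.79477c, γ = (1 − 0.631659)^(−1/2) = 1.6477.
Rocket A's interval is proper; time dilation gives Δt_B = γΔτ = 1.6477 × 1.81 minutes = 2.98 minutes.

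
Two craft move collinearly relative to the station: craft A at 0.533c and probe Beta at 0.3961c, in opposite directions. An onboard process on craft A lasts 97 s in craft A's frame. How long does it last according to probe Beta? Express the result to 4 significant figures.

151.2 s

Transform craft A's velocity into probe Beta's frame: (0.533 + 0.3961)/(1 + 0.533·0.3961) = 0.9291/1.2111213, so the relative speed is 0.76714c.
At |u| = 0.76714c, γ = (1 − 0.588504)^(−1/2) = 1.5589.
The clock on craft A records proper time, so probe Beta measures Δt = γΔτ = 1.5589 × 97 = 151.2 s.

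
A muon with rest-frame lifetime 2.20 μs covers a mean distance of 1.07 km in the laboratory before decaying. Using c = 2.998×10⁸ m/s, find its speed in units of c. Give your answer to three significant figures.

Lab distance = (lab lifetime)·v = γτ·βc, so βγ = d/(cτ) = 1070/(2.998×10⁸ × 2.200×10^-6) = 1.6223.
With βγ = 1.6223: γ² = 1 + (βγ)² = 3.63186, and β = (βγ)/γ = 1.6223/1.90574 = 0.851.

0.851c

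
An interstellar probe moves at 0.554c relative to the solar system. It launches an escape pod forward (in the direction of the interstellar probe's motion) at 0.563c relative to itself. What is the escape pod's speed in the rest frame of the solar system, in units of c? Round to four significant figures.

In units of c, u = (u' + v)/(1 + u'v) with u' = 0.563 and v = 0.554.
Numerator: 0.563 + 0.554 = 1.117. Denominator: 1 + (0.563)(0.554) = 1.311902.
u = 1.117/1.311902 = 0.85144, so the speed is 0.8514c.

0.8514c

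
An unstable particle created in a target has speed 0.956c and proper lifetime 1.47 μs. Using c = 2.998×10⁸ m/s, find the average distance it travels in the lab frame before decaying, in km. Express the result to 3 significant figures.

1.44 km

With β = 0.956, γ = 1/√(1 − 0.956²) = 1/√0.086064 = 3.4087.
Lab-frame lifetime: Δt = γτ = 3.4087 × 1.47 μs = 5.0108 μs.
Distance: d = vΔt = 0.956 × 2.998×10⁸ m/s × 5.0108×10^-6 s = 1440 m = 1.44 km.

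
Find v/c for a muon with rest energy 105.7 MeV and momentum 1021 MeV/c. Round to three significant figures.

0.995

βγ = pc/(mc²) = 1021/105.7 = 9.6594.
Since γ² = 1 + (βγ)² = 94.304, γ = √94.304 = 9.71102, and β = (βγ)/γ = 9.6594/9.71102 = 0.995.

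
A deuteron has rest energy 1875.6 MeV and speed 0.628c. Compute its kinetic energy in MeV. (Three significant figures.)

535 MeV

γ = 1/√(1 − β²) = 1/√(1 − 0.394384) = 1/√0.605616 = 1.28499.
Kinetic energy: K = (γ − 1)mc² = (1.28499 − 1) × 1875.6 MeV = 0.28499 × 1875.6 = 535 MeV.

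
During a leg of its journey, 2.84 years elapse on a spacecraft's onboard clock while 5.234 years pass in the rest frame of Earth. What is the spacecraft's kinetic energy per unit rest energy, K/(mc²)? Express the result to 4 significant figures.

0.8430

The time-dilation ratio gives γ = 5.234/2.84 = 1.84296.
Since K = (γ−1)mc², K/(mc²) = 1.84296 − 1 = 0.8430.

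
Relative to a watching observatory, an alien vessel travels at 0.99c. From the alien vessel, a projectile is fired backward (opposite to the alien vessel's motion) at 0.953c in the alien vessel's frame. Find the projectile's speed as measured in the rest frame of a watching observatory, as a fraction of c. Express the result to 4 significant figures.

0.6545c

Relativistic velocity addition: u = (u' + v)/(1 + u'v/c²), with u' = −0.953c and v = 0.99c.
Numerator: −0.953 + 0.99 = 0.037. Denominator: 1 + (−0.953)(0.99) = 0.05653.
u = 0.037/0.05653 = 0.65452, so the speed is 0.6545c.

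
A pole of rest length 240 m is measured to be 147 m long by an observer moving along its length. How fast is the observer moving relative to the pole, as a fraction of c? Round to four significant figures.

Length contraction gives γ = L₀/L = 240/147 = 1.6327.
β = √(1 − 1/γ²) = √0.624865 = 0.7905.

0.7905c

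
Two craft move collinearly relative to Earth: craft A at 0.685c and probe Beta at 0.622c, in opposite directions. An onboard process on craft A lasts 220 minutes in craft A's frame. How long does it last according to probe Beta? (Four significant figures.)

Speed of craft A in probe Beta's frame: u = (v_A + v_B)/(1 + v_A v_B/c²) = (0.685 + 0.622)/(1 + 0.685×0.622) = 1.307/1.42607 = 0.9165; |u| = 0.9165c.
At |u| = 0.9165c, γ = (1 − 0.839972)^(−1/2) = 2.4998.
The clock on craft A records proper time, so probe Beta measures Δt = γΔτ = 2.4998 × 220 = 550.0 minutes.

550.0 minutes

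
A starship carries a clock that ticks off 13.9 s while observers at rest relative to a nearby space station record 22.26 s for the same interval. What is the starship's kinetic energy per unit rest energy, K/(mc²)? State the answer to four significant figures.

From Δt = γΔτ: γ = 22.26/13.9 = 1.60144.
Since K = (γ−1)mc², K/(mc²) = 1.60144 − 1 = 0.6014.

0.6014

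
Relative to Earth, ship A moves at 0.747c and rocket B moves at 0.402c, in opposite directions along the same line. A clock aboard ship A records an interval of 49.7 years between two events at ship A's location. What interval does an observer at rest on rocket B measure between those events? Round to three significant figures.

106 years

The velocity of ship A relative to rocket B is (0.747 + 0.402)c / (1 + 0.747×0.402) = 0.88365c; relative speed 0.88365c.
γ for this relative speed: γ = 1/√(1 − 0.780837) = 2.1361.
Ship A's interval is proper; time dilation gives Δt_B = γΔτ = 2.1361 × 49.7 years = 106 years.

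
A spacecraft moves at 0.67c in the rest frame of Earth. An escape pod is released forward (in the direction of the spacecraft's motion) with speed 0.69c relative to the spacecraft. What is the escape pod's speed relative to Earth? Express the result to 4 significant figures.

0.9300c

In units of c, u = (u' + v)/(1 + u'v) with u' = 0.69 and v = 0.67.
Numerator: 0.69 + 0.67 = 1.36. Denominator: 1 + (0.69)(0.67) = 1.4623.
u = 1.36/1.4623 = 0.93004, so the speed is 0.9300c.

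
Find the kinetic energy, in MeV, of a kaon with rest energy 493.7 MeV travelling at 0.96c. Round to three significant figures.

1270 MeV

β² = 0.9216, so γ = 1/√0.0784 = 3.5714.
Kinetic energy: K = (γ − 1)mc² = (3.5714 − 1) × 493.7 MeV = 2.5714 × 493.7 = 1270 MeV.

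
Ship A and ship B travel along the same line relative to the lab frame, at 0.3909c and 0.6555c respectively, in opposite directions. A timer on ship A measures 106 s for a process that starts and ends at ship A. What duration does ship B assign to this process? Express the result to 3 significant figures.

Transform ship A's velocity into ship B's frame: (0.3909 + 0.6555)/(1 + 0.3909·0.6555) = 1.0464/1.25623495, so the relative speed is 0.83297c.
γ for this relative speed: γ = 1/√(1 − 0.693839) = 1.8073.
Ship A's interval is proper; time dilation gives Δt_B = γΔτ = 1.8073 × 106 s = 192 s.

192 s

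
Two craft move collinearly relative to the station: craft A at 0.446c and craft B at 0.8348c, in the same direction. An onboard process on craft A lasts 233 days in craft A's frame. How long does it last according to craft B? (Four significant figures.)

296.8 days

Transform craft A's velocity into craft B's frame: (0.446 − 0.8348)/(1 − 0.446·0.8348) = −0.3888/0.6276792, so the relative speed is 0.61942c.
At |u| = 0.61942c, γ = (1 − 0.383681)^(−1/2) = 1.2738.
Craft A's interval is proper; time dilation gives Δt_B = γΔτ = 1.2738 × 233 days = 296.8 days.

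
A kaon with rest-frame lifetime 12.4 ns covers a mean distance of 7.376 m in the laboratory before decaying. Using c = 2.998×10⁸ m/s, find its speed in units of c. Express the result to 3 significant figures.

0.893c

Lab distance = (lab lifetime)·v = γτ·βc, so βγ = d/(cτ) = 7.376/(2.998×10⁸ × 1.240×10^-8) = 1.9841.
With βγ = 1.9841: γ² = 1 + (βγ)² = 4.93665, and β = (βγ)/γ = 1.9841/2.22186 = 0.893.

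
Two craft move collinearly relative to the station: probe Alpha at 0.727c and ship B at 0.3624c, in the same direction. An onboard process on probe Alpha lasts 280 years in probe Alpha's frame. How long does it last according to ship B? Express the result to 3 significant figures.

Transform probe Alpha's velocity into ship B's frame: (0.727 − 0.3624)/(1 − 0.727·0.3624) = 0.3646/0.7365352, so the relative speed is 0.49502c.
γ for this relative speed: γ = 1/√(1 − 0.245045) = 1.1509.
The clock on probe Alpha records proper time, so ship B measures Δt = γΔτ = 1.1509 × 280 = 322 years.

322 years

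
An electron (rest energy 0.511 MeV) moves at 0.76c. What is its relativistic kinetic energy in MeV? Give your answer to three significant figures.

0.275 MeV

Lorentz factor: γ = (1 − 0.5776)^(−1/2) = 1.53864.
Kinetic energy: K = (γ − 1)mc² = (1.53864 − 1) × 0.511 MeV = 0.53864 × 0.511 = 0.275 MeV.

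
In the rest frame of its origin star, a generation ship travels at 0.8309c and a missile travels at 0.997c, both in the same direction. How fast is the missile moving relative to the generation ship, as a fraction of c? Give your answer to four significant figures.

0.9680c

Transform to the generation ship's frame: u' = (u − v)/(1 − uv/c²).
u' = (0.997 − 0.8309)/(1 − 0.997×0.8309) = 0.1661/0.1715927 = 0.96799.
Speed in the generation ship's frame: 0.9680c (in the same direction).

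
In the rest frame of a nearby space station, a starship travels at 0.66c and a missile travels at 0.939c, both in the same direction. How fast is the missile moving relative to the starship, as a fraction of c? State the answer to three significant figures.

0.734c

Transform to the starship's frame: u' = (u − v)/(1 − uv/c²).
u' = (0.939 − 0.66)/(1 − 0.939×0.66) = 0.279/0.38026 = 0.73371.
Speed in the starship's frame: 0.734c (in the same direction).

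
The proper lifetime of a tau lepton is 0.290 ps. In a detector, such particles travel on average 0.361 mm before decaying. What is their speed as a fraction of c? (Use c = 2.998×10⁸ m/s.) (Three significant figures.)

Lab distance = (lab lifetime)·v = γτ·βc, so βγ = d/(cτ) = 3.610×10^-4/(2.998×10⁸ × 2.900×10^-13) = 4.1522.
With βγ = 4.1522: γ² = 1 + (βγ)² = 18.2408, and β = (βγ)/γ = 4.1522/4.27092 = 0.972.

0.972c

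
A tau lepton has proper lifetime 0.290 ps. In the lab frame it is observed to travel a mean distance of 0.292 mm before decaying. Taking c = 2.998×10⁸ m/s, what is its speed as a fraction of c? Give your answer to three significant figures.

0.958c

Lab distance = (lab lifetime)·v = γτ·βc, so βγ = d/(cτ) = 2.920×10^-4/(2.998×10⁸ × 2.900×10^-13) = 3.3586.
With βγ = 3.3586: γ² = 1 + (βγ)² = 12.2802, and β = (βγ)/γ = 3.3586/3.50431 = 0.958.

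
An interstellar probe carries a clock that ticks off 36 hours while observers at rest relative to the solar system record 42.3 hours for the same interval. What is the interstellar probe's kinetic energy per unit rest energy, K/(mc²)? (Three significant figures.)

From Δt = γΔτ: γ = 42.3/36 = 1.175.
Since K = (γ−1)mc², K/(mc²) = 1.175 − 1 = 0.175.

0.175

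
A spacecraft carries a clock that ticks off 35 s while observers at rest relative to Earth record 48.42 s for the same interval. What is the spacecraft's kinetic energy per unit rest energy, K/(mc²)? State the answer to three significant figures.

0.383

γ = Δt/Δτ = 48.42/35 = 1.38343.
K/(mc²) = γ − 1 = 1.38343 − 1 = 0.383.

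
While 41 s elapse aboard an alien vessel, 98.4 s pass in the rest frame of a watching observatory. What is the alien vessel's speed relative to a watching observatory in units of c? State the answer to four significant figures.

0.9091c

γ = Δt/Δτ = 98.4/41 = 2.4.
β = √(1 − 1/γ²) = √(1 − 0.173611) = √0.826389 = 0.9091.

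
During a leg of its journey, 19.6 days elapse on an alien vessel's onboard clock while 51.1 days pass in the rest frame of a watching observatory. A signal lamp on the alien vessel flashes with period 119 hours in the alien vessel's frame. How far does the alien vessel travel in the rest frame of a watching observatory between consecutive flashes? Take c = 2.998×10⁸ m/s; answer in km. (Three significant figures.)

3.09×10^11 km

The time-dilation ratio gives γ = 51.1/19.6 = 2.60714.
β = √(1 − 1/γ²) = 0.92352. Lab-frame period = γτ = 2.60714×119 hours = 310.25 hours. Distance = βc × γτ = 0.92352 × 2.998×10⁸ m/s × 1116900 s = 3.0924×10^14 m = 3.09×10^11 km.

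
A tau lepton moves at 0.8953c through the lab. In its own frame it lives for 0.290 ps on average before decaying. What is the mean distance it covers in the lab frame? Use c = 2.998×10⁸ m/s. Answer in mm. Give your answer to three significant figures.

0.175 mm

γ = 1/√(1 − β²) = 1/√(1 − 0.80156209) = 1/√0.19843791 = 1/0.445464 = 2.2449.
Lab-frame lifetime: Δt = γτ = 2.2449 × 0.290 ps = 0.65102 ps.
Distance: d = vΔt = 0.8953 × 2.998×10⁸ m/s × 6.5102×10^-13 s = 1.75×10^-4 m = 0.175 mm.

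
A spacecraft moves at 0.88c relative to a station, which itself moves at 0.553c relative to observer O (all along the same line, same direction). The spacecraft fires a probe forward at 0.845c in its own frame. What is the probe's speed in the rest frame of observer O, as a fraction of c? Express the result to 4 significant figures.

First combine the probe and spacecraft (S''→S'): u₁ = (0.845 + 0.88)/(1 + 0.845×0.88) = 1.725/1.7436 = 0.98933.
Then combine with the station (S'→S): u = (0.98933 + 0.553)/(1 + 0.98933×0.553) = 1.54233/1.54709949 = 0.99692.

0.9969c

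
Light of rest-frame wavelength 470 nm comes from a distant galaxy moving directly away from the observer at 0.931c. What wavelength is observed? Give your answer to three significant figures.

Relativistic Doppler for wavelength: λ_obs = λ_src · √((1+β)/(1−β)).
With β = 0.931: factor = √(1.931/0.069) = 5.2901.
λ_obs = 470 × 5.2901 = 2490 nm.

2490 nm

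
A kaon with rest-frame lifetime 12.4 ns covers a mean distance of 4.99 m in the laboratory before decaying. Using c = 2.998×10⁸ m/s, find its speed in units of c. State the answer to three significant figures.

d = βγcτ ⇒ βγ = d/(cτ) = 4.990 m / (3.71752 m) = 1.3423.
β = (βγ)/√(1+(βγ)²) = 1.3423/√2.80177 = 0.802.

0.802c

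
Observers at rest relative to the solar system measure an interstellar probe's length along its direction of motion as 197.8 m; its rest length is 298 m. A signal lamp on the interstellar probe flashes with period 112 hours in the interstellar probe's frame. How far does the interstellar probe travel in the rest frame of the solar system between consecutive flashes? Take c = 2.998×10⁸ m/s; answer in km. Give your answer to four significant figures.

Length contraction gives γ = L₀/L = 298/197.8 = 1.50657.
β = √(1 − 1/γ²) = 0.74795. Lab-frame period = γτ = 1.50657×112 hours = 168.74 hours. Distance = βc × γτ = 0.74795 × 2.998×10⁸ m/s × 607464 s = 1.3621×10^14 m = 1.362×10^11 km.

1.362×10^11 km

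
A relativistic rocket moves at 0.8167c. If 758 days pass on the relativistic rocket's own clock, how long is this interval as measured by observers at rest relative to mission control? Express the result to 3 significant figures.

1310 days

γ = 1/√(1 − β²) = 1/√(1 − 0.66699889) = 1/√0.33300111 = 1/0.577062 = 1.7329.
Time dilation: Δt = γ·Δτ = 1.7329 × 758 = 1310 days.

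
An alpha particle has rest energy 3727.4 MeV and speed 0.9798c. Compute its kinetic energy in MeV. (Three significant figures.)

Lorentz factor: γ = (1 − 0.96000804)^(−1/2) = 5.0005.
Kinetic energy: K = (γ − 1)mc² = (5.0005 − 1) × 3727.4 MeV = 4.0005 × 3727.4 = 14900 MeV.

14900 MeV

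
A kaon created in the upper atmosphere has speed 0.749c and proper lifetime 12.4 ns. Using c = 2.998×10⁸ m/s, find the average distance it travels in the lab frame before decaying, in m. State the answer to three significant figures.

γ = 1/√(1 − β²) = 1/√(1 − 0.561001) = 1/√0.438999 = 1/0.66257 = 1.5093.
Lab-frame lifetime: Δt = γτ = 1.5093 × 12.4 ns = 18.715 ns.
Distance: d = vΔt = 0.749 × 2.998×10⁸ m/s × 1.8715×10^-8 s = 4.20 m.

4.20 m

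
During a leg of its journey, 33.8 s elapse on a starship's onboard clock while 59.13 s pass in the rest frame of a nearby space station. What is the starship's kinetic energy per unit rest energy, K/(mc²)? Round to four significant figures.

0.7494

The time-dilation ratio gives γ = 59.13/33.8 = 1.74941.
K/(mc²) = γ − 1 = 1.74941 − 1 = 0.7494.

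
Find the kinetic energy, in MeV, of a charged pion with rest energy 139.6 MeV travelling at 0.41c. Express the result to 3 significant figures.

13.5 MeV

γ = 1/√(1 − β²) = 1/√(1 − 0.1681) = 1/√0.8319 = 1/0.912086 = 1.096388.
Kinetic energy: K = (γ − 1)mc² = (1.096388 − 1) × 139.6 MeV = 0.096388 × 139.6 = 13.5 MeV.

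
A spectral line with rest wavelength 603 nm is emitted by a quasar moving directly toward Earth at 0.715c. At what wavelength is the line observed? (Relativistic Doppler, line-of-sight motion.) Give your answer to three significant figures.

246 nm

Relativistic Doppler for wavelength: λ_obs = λ_src · √((1−β)/(1+β)).
With β = 0.715: factor = √(0.285/1.715) = 0.40765.
λ_obs = 603 × 0.40765 = 246 nm.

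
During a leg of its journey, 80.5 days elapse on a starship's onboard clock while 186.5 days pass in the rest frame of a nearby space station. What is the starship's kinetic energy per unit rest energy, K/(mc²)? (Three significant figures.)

γ = Δt/Δτ = 186.5/80.5 = 2.31677.
K/(mc²) = γ − 1 = 2.31677 − 1 = 1.32.

1.32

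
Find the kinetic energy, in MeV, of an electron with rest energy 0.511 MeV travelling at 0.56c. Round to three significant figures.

0.106 MeV

γ = 1/√(1 − β²) = 1/√(1 − 0.3136) = 1/√0.6864 = 1/0.828493 = 1.20701.
Kinetic energy: K = (γ − 1)mc² = (1.20701 − 1) × 0.511 MeV = 0.20701 × 0.511 = 0.106 MeV.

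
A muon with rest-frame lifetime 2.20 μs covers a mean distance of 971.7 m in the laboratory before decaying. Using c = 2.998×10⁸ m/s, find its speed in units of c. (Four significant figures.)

Let x = d/(cτ) = 971.7 m / (2.998×10⁸ m/s × 2.200×10^-6 s) = 1.4733. Since d = βγcτ, x = βγ = β/√(1−β²).
Solving: β² = x²/(1+x²) = 2.17061/3.17061 = 0.684603, so β = 0.8274.

0.8274c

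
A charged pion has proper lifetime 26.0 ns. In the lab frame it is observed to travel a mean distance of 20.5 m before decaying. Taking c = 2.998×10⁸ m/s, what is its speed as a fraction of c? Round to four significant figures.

Let x = d/(cτ) = 20.50 m / (2.998×10⁸ m/s × 2.600×10^-8 s) = 2.63. Since d = βγcτ, x = βγ = β/√(1−β²).
Solving: β² = x²/(1+x²) = 6.9169/7.9169 = 0.873688, so β = 0.9347.

0.9347c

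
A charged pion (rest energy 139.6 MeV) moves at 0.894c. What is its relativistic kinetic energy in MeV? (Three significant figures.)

γ = 1/√(1 − β²) = 1/√(1 − 0.799236) = 1/√0.200764 = 1/0.448067 = 2.2318.
Kinetic energy: K = (γ − 1)mc² = (2.2318 − 1) × 139.6 MeV = 1.2318 × 139.6 = 172 MeV.

172 MeV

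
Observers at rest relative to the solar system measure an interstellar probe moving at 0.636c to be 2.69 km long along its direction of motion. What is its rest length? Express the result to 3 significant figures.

3.49 km

With β = 0.636, γ = 1/√(1 − 0.636²) = 1/√0.595504 = 1.2959.
Proper length: L₀ = γ·L = 1.2959 × 2.69 = 3.49 km.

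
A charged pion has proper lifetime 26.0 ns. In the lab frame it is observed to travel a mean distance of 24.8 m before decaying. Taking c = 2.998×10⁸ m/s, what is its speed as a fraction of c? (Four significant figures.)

Lab distance = (lab lifetime)·v = γτ·βc, so βγ = d/(cτ) = 24.80/(2.998×10⁸ × 2.600×10^-8) = 3.1816.
With βγ = 3.1816: γ² = 1 + (βγ)² = 11.1226, and β = (βγ)/γ = 3.1816/3.33506 = 0.9540.

0.9540c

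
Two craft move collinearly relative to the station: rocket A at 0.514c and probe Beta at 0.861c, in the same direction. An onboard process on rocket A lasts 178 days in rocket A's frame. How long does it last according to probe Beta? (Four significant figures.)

227.4 days

The velocity of rocket A relative to probe Beta is (0.514 − 0.861)c / (1 − 0.514×0.861) = −0.62248c; relative speed 0.62248c.
γ for this relative speed: γ = 1/√(1 − 0.387481) = 1.2777.
The clock on rocket A records proper time, so probe Beta measures Δt = γΔτ = 1.2777 × 178 = 227.4 days.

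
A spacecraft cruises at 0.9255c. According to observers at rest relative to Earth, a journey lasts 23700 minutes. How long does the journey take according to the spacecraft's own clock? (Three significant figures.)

β² = 0.85655025, so γ = 1/√0.14344975 = 2.6403.
The spacecraft's clock runs slow as seen from Earth, so Δτ = Δt/γ = 23700/2.6403 = 8980 minutes.

8980 minutes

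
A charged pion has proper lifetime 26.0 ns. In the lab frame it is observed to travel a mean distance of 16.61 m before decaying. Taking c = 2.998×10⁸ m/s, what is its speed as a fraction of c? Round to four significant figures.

d = βγcτ ⇒ βγ = d/(cτ) = 16.61 m / (7.7948 m) = 2.1309.
β = (βγ)/√(1+(βγ)²) = 2.1309/√5.54073 = 0.9053.

0.9053c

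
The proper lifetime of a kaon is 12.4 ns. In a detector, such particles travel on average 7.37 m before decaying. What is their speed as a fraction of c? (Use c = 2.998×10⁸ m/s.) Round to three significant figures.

Let x = d/(cτ) = 7.370 m / (2.998×10⁸ m/s × 1.240×10^-8 s) = 1.9825. Since d = βγcτ, x = βγ = β/√(1−β²).
Solving: β² = x²/(1+x²) = 3.93031/4.93031 = 0.797173, so β = 0.893.

0.893c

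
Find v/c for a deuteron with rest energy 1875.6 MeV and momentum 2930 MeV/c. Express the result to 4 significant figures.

βγ = pc/(mc²) = 2930/1875.6 = 1.5622.
Since γ² = 1 + (βγ)² = 3.44047, γ = √3.44047 = 1.85485, and β = (βγ)/γ = 1.5622/1.85485 = 0.8422.

0.8422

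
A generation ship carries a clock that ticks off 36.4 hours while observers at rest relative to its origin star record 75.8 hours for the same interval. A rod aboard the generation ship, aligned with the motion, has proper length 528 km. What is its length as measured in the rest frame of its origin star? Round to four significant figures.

From Δt = γΔτ: γ = 75.8/36.4 = 2.08242.
The rod contracts by the same γ: 528 km / 2.08242 = 253.6 km.

253.6 km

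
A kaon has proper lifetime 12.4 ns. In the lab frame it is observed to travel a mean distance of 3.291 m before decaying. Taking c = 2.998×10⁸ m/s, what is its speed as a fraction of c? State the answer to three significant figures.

Lab distance = (lab lifetime)·v = γτ·βc, so βγ = d/(cτ) = 3.291/(2.998×10⁸ × 1.240×10^-8) = 0.88527.
With βγ = 0.88527: γ² = 1 + (βγ)² = 1.783703, and β = (βγ)/γ = 0.88527/1.33555 = 0.663.

0.663c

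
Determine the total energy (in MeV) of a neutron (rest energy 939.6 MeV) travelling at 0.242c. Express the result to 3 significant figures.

968 MeV

γ = 1/√(1 − β²) = 1/√(1 − 0.058564) = 1/√0.941436 = 1/0.970276 = 1.0306.
Total energy: E = γmc² = 1.0306 × 939.6 MeV = 968 MeV.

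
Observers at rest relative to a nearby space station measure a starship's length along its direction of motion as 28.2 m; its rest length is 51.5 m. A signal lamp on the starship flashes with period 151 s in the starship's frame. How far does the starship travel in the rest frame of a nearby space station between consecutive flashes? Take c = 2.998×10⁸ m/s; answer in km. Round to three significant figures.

Length contraction gives γ = L₀/L = 51.5/28.2 = 1.82624.
β = √(1 − 1/γ²) = 0.83676. Lab-frame period = γτ = 1.82624×151 s = 275.76 s. Distance = βc × γτ = 0.83676 × 2.998×10⁸ m/s × 275.76 s = 6.9177×10^10 m = 6.92×10^7 km.

6.92×10^7 km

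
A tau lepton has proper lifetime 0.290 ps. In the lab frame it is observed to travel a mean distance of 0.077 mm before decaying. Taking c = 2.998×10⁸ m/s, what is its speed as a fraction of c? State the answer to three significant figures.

Let x = d/(cτ) = 7.700×10^-5 m / (2.998×10⁸ m/s × 2.900×10^-13 s) = 0.88565. Since d = βγcτ, x = βγ = β/√(1−β²).
Solving: β² = x²/(1+x²) = 0.784376/1.784376 = 0.43958, so β = 0.663.

0.663c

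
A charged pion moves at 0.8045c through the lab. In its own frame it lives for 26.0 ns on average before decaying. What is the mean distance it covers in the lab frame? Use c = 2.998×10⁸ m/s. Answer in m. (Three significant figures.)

10.6 m

With β = 0.8045, γ = 1/√(1 − 0.8045²) = 1/√0.35277975 = 1.6836.
Lab-frame lifetime: Δt = γτ = 1.6836 × 26.0 ns = 43.774 ns.
Distance: d = vΔt = 0.8045 × 2.998×10⁸ m/s × 4.3774×10^-8 s = 10.6 m.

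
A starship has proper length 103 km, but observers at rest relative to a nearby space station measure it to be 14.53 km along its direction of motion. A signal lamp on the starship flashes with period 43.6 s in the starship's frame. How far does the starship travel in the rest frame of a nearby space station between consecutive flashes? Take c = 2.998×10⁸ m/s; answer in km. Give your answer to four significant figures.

Length contraction gives γ = L₀/L = 103/14.53 = 7.08878.
β = √(1 − 1/γ²) = 0.99. Lab-frame period = γτ = 7.08878×43.6 s = 309.07 s. Distance = βc × γτ = 0.99 × 2.998×10⁸ m/s × 309.07 s = 9.1733×10^10 m = 9.173×10^7 km.

9.173×10^7 km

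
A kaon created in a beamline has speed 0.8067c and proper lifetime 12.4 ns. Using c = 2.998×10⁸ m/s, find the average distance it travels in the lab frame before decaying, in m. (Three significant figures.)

Lorentz factor: γ = (1 − 0.65076489)^(−1/2) = 1.6922.
Lab-frame lifetime: Δt = γτ = 1.6922 × 12.4 ns = 20.983 ns.
Distance: d = vΔt = 0.8067 × 2.998×10⁸ m/s × 2.0983×10^-8 s = 5.07 m.

5.07 m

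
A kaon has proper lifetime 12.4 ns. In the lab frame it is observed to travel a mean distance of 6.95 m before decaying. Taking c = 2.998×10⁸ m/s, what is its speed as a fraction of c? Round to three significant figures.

Let x = d/(cτ) = 6.950 m / (2.998×10⁸ m/s × 1.240×10^-8 s) = 1.8695. Since d = βγcτ, x = βγ = β/√(1−β²).
Solving: β² = x²/(1+x²) = 3.49503/4.49503 = 0.777532, so β = 0.882.

0.882c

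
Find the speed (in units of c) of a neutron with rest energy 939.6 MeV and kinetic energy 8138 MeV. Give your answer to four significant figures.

K = (γ−1)mc², so γ = 1 + 8138/939.6 = 9.6611.
Then v/c = √(1 − γ⁻²) = √(1 − 0.0107139) = √0.9892861 = 0.9946.

0.9946c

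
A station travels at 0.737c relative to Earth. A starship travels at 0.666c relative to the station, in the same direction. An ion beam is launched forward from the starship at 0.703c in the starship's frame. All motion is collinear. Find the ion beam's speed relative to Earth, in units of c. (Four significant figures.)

0.9895c

Compose velocities in two stages. Stage 1 (into S'): u₁ = (0.703+0.666)/(1+0.703×0.666) = 0.93244.
Stage 2 (into S): u = (0.93244+0.737)/(1+0.93244×0.737) = 0.98947, so the speed is 0.9895c.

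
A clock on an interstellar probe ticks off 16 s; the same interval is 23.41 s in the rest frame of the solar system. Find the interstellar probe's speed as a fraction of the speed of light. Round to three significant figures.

γ = Δt/Δτ = 23.41/16 = 1.4631.
β = √(1 − 1/γ²) = √(1 − 0.467145) = √0.532855 = 0.730.

0.730c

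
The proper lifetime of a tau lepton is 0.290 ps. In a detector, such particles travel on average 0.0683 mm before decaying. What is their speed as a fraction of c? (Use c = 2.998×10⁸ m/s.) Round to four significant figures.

0.6178c

Lab distance = (lab lifetime)·v = γτ·βc, so βγ = d/(cτ) = 6.830×10^-5/(2.998×10⁸ × 2.900×10^-13) = 0.78558.
With βγ = 0.78558: γ² = 1 + (βγ)² = 1.617136, and β = (βγ)/γ = 0.78558/1.27167 = 0.6178.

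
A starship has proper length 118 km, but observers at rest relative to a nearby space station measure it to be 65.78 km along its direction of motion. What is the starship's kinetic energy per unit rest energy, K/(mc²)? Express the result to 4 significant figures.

0.7939

Length contraction gives γ = L₀/L = 118/65.78 = 1.79386.
K/(mc²) = γ − 1 = 1.79386 − 1 = 0.7939.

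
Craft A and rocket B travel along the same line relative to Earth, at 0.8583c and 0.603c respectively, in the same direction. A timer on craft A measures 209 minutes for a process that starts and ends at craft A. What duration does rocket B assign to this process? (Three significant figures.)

246 minutes

Transform craft A's velocity into rocket B's frame: (0.8583 − 0.603)/(1 − 0.8583·0.603) = 0.2553/0.4824451, so the relative speed is 0.52918c.
At |u| = 0.52918c, γ = (1 − 0.280031)^(−1/2) = 1.1785.
Craft A's interval is proper; time dilation gives Δt_B = γΔτ = 1.1785 × 209 minutes = 246 minutes.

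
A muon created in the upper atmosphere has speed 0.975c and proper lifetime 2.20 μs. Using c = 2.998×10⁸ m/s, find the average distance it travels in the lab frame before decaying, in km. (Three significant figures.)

γ = 1/√(1 − β²) = 1/√(1 − 0.950625) = 1/√0.049375 = 4.5004.
Lab-frame lifetime: Δt = γτ = 4.5004 × 2.20 μs = 9.9009 μs.
Distance: d = vΔt = 0.975 × 2.998×10⁸ m/s × 9.9009×10^-6 s = 2890 m = 2.89 km.

2.89 km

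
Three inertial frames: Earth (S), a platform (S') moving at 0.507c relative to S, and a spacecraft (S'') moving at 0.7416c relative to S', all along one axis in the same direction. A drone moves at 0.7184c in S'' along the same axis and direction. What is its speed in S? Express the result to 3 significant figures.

First combine the drone and spacecraft (S''→S'): u₁ = (0.7184 + 0.7416)/(1 + 0.7184×0.7416) = 1.46/1.53276544 = 0.95253.
Then combine with the platform (S'→S): u = (0.95253 + 0.507)/(1 + 0.95253×0.507) = 1.45953/1.48293271 = 0.98422.

0.984c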